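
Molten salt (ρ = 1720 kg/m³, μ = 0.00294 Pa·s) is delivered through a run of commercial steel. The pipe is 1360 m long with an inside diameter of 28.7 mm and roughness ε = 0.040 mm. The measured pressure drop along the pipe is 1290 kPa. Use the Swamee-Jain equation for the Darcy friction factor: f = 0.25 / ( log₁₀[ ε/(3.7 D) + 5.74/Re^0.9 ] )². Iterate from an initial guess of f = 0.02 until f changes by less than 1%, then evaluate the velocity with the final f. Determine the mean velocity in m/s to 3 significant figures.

Rearranging Darcy-Weisbach: V = √(2·ΔP·D/(f·L·ρ)). With ε/D = 4e-05/0.0287 = 0.00139, iterate starting from f = 0.02:
  f = 0.02 → V = √(2·1.29e+06·0.0287/(0.02·1360·1720)) = 1.258 m/s; Re = ρVD/μ = 2.112e+04; f → 0.02865
  f = 0.02865 → V = 1.051 m/s; Re = 1.765e+04; f → 0.0296
  f = 0.0296 → V = 1.034 m/s; Re = 1.736e+04; f → 0.02969
Converged (Δf/f < 1%). With the final f = 0.02969: V = √(2·1.29e+06·0.0287/(0.02969·1360·1720)) = 1.032 m/s.

V ≈ 1.03 m/s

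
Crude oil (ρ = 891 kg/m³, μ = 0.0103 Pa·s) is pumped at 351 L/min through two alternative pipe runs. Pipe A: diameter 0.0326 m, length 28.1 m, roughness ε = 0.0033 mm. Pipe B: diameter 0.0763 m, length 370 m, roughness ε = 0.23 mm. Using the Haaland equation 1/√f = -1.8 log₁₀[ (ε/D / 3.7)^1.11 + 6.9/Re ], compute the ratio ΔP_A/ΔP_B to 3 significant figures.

Pipe A: V = Q/A = 0.00585/0.0008347 = 7.009 m/s; Re = 1.976e+04; ε/D = 0.000101; Haaland → f = 0.02598; ΔP_A = f(L/D)(ρV²/2) = 4.901e+05 Pa.
Pipe B: V = Q/A = 0.00585/0.004572 = 1.279 m/s; Re = 8445; ε/D = 0.00301; Haaland → f = 0.03609; ΔP_B = f(L/D)(ρV²/2) = 1.276e+05 Pa.
ΔP_A/ΔP_B = 4.901e+05/1.276e+05 = 3.84.

ΔP_A/ΔP_B ≈ 3.84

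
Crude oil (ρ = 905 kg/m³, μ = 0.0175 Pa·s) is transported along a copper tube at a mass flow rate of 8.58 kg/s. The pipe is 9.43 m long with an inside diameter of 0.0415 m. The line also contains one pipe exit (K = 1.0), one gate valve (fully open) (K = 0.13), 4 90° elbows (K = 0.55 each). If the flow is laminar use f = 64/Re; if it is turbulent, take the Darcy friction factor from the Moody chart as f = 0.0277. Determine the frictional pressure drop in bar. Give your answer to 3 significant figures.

A = πD²/4 = π(0.0415)²/4 = 0.001353 m²; mean velocity V = ṁ/(ρA) = 8.58/(905 · 0.001353) = 7.009 m/s.
Reynolds number Re = ρVD/μ = 905 · 7.009 · 0.0415 / 0.0175 = 1.504e+04.
Re > 4000 → turbulent; use the Moody-chart value f = 0.0277.
Total minor-loss coefficient ΣK = 1·1 + 1·0.13 + 4·0.55 = 3.33.
ΔP = [f·L/D + ΣK]·(ρV²/2) = [0.0277·9.43/0.0415 + 3.33]·(905·7.009²/2) = [6.294 + 3.33]·2.223e+04 = 2.139e+05 Pa.
ΔP = 2.139e+05 Pa = 2.14 bar.

ΔP ≈ 2.14 bar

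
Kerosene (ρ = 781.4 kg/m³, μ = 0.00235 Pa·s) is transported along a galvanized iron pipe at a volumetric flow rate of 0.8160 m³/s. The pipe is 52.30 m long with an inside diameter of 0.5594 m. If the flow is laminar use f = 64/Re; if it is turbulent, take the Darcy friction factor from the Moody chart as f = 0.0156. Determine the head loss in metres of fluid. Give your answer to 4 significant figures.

h_f ≈ 0.8194 m

Cross-sectional area A = πD²/4 = π(0.5594)²/4 = 0.2458 m²; mean velocity V = Q/A = 0.816/0.2458 = 3.32 m/s.
Reynolds number Re = ρVD/μ = 781.4 · 3.32 · 0.5594 / 0.00235 = 6.176e+05.
Re > 4000 → turbulent; use the Moody-chart value f = 0.0156.
Darcy-Weisbach: ΔP = f(L/D)(ρV²/2) = 0.0156·(52.3/0.5594)·(781.4·3.32²/2) = 0.0156·93.49·4307 = 6281 Pa.
Head loss h_f = ΔP/(ρg) = 6281/(781.4·9.81) = 0.8194 m.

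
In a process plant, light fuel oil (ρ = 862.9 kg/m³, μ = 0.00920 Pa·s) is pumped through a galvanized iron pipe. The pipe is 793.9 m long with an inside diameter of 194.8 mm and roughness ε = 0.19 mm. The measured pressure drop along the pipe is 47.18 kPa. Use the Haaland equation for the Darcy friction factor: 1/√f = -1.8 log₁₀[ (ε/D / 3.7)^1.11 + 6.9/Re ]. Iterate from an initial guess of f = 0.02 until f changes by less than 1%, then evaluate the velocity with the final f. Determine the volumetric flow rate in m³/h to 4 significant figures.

Q ≈ 104.6 m³/h

Rearranging Darcy-Weisbach: V = √(2·ΔP·D/(f·L·ρ)). With ε/D = 0.00019/0.1948 = 0.000975, iterate starting from f = 0.02:
  f = 0.02 → V = √(2·4.718e+04·0.1948/(0.02·793.9·862.9)) = 1.158 m/s; Re = ρVD/μ = 2.116e+04; f → 0.02727
  f = 0.02727 → V = 0.9919 m/s; Re = 1.812e+04; f → 0.02813
  f = 0.02813 → V = 0.9766 m/s; Re = 1.784e+04; f → 0.02822
Converged (Δf/f < 1%). With the final f = 0.02822: V = √(2·4.718e+04·0.1948/(0.02822·793.9·862.9)) = 0.9751 m/s.
Q = V·A = 0.9751·(π/4·0.1948²) = 0.02906 m³/s = 104.6 m³/h.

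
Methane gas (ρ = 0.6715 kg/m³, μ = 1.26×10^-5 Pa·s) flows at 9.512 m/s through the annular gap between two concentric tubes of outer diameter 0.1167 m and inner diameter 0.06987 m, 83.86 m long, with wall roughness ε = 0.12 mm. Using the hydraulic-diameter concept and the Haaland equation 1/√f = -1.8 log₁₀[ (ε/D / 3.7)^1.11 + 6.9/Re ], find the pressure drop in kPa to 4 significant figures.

ΔP ≈ 1.619 kPa

Hydraulic diameter D_h = 4A/P = D_o - D_i = 0.1167 - 0.06987 = 0.04683 m.
Re = ρVD_h/μ = 0.6715·9.512·0.04683/1.26e-05 = 2.374e+04.
ε/D_h = 0.00012/0.04683 = 0.00256; Haaland gives 1/√f = -1.8 log₁₀[0.000311+0.000291] = 5.797, so f = 0.02976.
ΔP = f(L/D_h)(ρV²/2) = 0.02976·83.86/0.04683·30.38 = 1619 Pa.
ΔP = 1.619 kPa.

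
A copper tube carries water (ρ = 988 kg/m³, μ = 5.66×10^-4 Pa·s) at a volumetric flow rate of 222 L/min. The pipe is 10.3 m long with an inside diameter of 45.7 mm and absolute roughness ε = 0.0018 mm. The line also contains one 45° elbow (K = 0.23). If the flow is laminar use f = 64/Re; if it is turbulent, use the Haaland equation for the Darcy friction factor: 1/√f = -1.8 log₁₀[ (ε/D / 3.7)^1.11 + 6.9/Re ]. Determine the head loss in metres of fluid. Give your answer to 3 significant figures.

h_f ≈ 0.999 m

Q = 222 L/min = 222/60000 = 0.0037 m³/s.
Cross-sectional area A = πD²/4 = π(0.0457)²/4 = 0.00164 m²; mean velocity V = Q/A = 0.0037/0.00164 = 2.256 m/s.
Reynolds number Re = ρVD/μ = 988 · 2.256 · 0.0457 / 0.000566 = 1.799e+05.
Re > 4000 → turbulent. Relative roughness ε/D = 1.8e-06/0.0457 = 3.94e-05. Haaland: 1/√f = -1.8 log₁₀[(3.94e-05/3.7)^1.11 + 6.9/1.799e+05] = -1.8 log₁₀[3.02e-06 + 3.83e-05] = 7.89, so f = 0.01606.
Total minor-loss coefficient ΣK = 1·0.23 = 0.23.
ΔP = [f·L/D + ΣK]·(ρV²/2) = [0.01606·10.3/0.0457 + 0.23]·(988·2.256²/2) = [3.62 + 0.23]·2514 = 9678 Pa.
Head loss h_f = ΔP/(ρg) = 9678/(988·9.81) = 0.999 m.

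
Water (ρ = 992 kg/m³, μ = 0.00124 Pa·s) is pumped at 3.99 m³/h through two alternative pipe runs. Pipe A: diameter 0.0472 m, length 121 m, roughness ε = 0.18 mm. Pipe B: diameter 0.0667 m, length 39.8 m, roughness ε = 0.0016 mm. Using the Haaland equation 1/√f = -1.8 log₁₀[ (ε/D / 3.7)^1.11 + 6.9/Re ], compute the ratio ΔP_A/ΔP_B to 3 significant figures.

Pipe A: V = Q/A = 0.001108/0.00175 = 0.6334 m/s; Re = 2.392e+04; ε/D = 0.00381; Haaland → f = 0.03186; ΔP_A = f(L/D)(ρV²/2) = 1.626e+04 Pa.
Pipe B: V = Q/A = 0.001108/0.003494 = 0.3172 m/s; Re = 1.693e+04; ε/D = 2.4e-05; Haaland → f = 0.02689; ΔP_B = f(L/D)(ρV²/2) = 800.8 Pa.
ΔP_A/ΔP_B = 1.626e+04/800.8 = 20.3.

ΔP_A/ΔP_B ≈ 20.3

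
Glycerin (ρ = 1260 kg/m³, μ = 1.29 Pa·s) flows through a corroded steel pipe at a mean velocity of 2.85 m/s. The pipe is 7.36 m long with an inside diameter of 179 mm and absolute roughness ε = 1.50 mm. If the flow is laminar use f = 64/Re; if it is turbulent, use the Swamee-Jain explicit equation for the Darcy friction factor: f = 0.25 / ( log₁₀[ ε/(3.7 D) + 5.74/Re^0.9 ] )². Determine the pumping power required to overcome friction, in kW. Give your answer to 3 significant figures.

P ≈ 1.94 kW

Reynolds number Re = ρVD/μ = 1260 · 2.85 · 0.179 / 1.29 = 498.3.
Re < 2300 → laminar flow, so f = 64/Re = 64/498.3 = 0.1284 (the turbulent correlation is not needed).
Darcy-Weisbach: ΔP = f(L/D)(ρV²/2) = 0.1284·(7.36/0.179)·(1260·2.85²/2) = 0.1284·41.12·5117 = 2.702e+04 Pa.
Q = V·A = 2.85·0.02516 = 0.07172 m³/s.
Pumping power P = QΔP = 0.07172·2.702e+04 = 1938 W = 1.94 kW.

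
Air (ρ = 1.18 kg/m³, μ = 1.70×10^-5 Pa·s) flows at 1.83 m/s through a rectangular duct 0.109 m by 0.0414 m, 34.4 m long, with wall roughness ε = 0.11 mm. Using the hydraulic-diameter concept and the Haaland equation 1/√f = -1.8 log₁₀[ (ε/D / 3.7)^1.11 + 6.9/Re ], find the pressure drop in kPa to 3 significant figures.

ΔP ≈ 0.0401 kPa

Hydraulic diameter D_h = 4A/P = 4·(0.109·0.0414)/(2·(0.109+0.0414)) = 0.01805/0.3008 = 0.06001 m.
Re = ρVD_h/μ = 1.18·1.83·0.06001/1.7e-05 = 7622.
ε/D_h = 0.00011/0.06001 = 0.00183; Haaland gives 1/√f = -1.8 log₁₀[0.000215+0.000905] = 5.312, so f = 0.03544.
ΔP = f(L/D_h)(ρV²/2) = 0.03544·34.4/0.06001·1.976 = 40.15 Pa.
ΔP = 0.0401 kPa.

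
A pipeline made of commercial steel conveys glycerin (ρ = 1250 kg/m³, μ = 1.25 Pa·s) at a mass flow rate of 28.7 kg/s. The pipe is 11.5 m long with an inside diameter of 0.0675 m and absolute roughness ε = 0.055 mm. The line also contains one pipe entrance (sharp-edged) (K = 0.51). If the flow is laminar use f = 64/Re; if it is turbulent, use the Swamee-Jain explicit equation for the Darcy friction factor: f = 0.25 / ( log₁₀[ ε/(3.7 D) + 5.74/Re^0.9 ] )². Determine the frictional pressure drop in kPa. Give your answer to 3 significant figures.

ΔP ≈ 661 kPa

A = πD²/4 = π(0.0675)²/4 = 0.003578 m²; mean velocity V = ṁ/(ρA) = 28.7/(1250 · 0.003578) = 6.416 m/s.
Reynolds number Re = ρVD/μ = 1250 · 6.416 · 0.0675 / 1.25 = 433.1.
Re < 2300 → laminar flow, so f = 64/Re = 64/433.1 = 0.1478 (the turbulent correlation is not needed).
Total minor-loss coefficient ΣK = 1·0.51 = 0.51.
ΔP = [f·L/D + ΣK]·(ρV²/2) = [0.1478·11.5/0.0675 + 0.51]·(1250·6.416²/2) = [25.18 + 0.51]·2.573e+04 = 6.609e+05 Pa.
ΔP = 6.609e+05 Pa = 661 kPa.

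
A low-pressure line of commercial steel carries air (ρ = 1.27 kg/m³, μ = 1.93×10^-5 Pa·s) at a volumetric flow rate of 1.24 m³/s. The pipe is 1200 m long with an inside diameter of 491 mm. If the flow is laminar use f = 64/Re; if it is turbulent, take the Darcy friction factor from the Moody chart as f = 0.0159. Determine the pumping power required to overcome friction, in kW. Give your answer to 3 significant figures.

Cross-sectional area A = πD²/4 = π(0.491)²/4 = 0.1893 m²; mean velocity V = Q/A = 1.24/0.1893 = 6.549 m/s.
Reynolds number Re = ρVD/μ = 1.27 · 6.549 · 0.491 / 1.93e-05 = 2.116e+05.
Re > 4000 → turbulent; use the Moody-chart value f = 0.0159.
Darcy-Weisbach: ΔP = f(L/D)(ρV²/2) = 0.0159·(1200/0.491)·(1.27·6.549²/2) = 0.0159·2444·27.23 = 1058 Pa.
Pumping power P = QΔP = 1.24·1058 = 1312 W = 1.31 kW.

P ≈ 1.31 kW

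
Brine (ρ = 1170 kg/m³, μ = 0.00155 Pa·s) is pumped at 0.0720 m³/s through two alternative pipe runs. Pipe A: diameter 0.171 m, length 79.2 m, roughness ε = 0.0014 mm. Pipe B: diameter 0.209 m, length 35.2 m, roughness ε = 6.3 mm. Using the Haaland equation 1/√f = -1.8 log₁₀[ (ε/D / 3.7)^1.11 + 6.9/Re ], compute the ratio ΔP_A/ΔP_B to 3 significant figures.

Pipe A: V = Q/A = 0.072/0.02297 = 3.135 m/s; Re = 4.047e+05; ε/D = 8.19e-06; Haaland → f = 0.01365; ΔP_A = f(L/D)(ρV²/2) = 3.635e+04 Pa.
Pipe B: V = Q/A = 0.072/0.03431 = 2.099 m/s; Re = 3.311e+05; ε/D = 0.0301; Haaland → f = 0.0575; ΔP_B = f(L/D)(ρV²/2) = 2.495e+04 Pa.
ΔP_A/ΔP_B = 3.635e+04/2.495e+04 = 1.46.

ΔP_A/ΔP_B ≈ 1.46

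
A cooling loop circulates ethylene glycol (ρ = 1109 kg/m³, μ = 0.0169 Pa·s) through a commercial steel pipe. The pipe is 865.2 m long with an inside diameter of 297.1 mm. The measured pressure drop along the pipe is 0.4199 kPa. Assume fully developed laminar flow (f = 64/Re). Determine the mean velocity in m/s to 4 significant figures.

For laminar flow, f = 64/Re with Re = ρVD/μ, so Darcy-Weisbach reduces to ΔP = 32μLV/D². Solving for V: V = ΔP·D²/(32μL) = 419.9·(0.2971)²/(32·0.0169·865.2) = 0.07921 m/s.
Check: Re = ρVD/μ = 1109·0.07921·0.2971/0.0169 = 1544 < 2300, so the laminar assumption holds.

V ≈ 0.07921 m/s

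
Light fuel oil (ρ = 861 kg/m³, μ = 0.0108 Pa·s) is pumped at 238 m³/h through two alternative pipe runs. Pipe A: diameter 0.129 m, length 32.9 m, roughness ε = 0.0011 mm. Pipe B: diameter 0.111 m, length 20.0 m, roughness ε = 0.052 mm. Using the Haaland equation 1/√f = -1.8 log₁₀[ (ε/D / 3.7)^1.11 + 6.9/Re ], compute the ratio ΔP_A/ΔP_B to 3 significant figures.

Pipe A: V = Q/A = 0.06611/0.01307 = 5.058 m/s; Re = 5.202e+04; ε/D = 8.53e-06; Haaland → f = 0.02055; ΔP_A = f(L/D)(ρV²/2) = 5.773e+04 Pa.
Pipe B: V = Q/A = 0.06611/0.009677 = 6.832 m/s; Re = 6.046e+04; ε/D = 0.000468; Haaland → f = 0.02146; ΔP_B = f(L/D)(ρV²/2) = 7.77e+04 Pa.
ΔP_A/ΔP_B = 5.773e+04/7.77e+04 = 0.743.

ΔP_A/ΔP_B ≈ 0.743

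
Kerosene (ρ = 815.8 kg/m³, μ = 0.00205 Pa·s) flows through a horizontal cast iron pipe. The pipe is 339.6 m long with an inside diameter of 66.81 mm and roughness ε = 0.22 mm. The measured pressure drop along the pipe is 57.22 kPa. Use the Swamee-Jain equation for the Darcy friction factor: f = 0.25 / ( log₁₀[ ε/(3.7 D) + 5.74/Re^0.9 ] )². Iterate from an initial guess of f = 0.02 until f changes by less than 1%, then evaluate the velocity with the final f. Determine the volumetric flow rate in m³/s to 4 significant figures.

Rearranging Darcy-Weisbach: V = √(2·ΔP·D/(f·L·ρ)). With ε/D = 0.00022/0.06681 = 0.00329, iterate starting from f = 0.02:
  f = 0.02 → V = √(2·5.722e+04·0.06681/(0.02·339.6·815.8)) = 1.175 m/s; Re = ρVD/μ = 3.123e+04; f → 0.03074
  f = 0.03074 → V = 0.9474 m/s; Re = 2.519e+04; f → 0.03146
  f = 0.03146 → V = 0.9365 m/s; Re = 2.49e+04; f → 0.03151
Converged (Δf/f < 1%). With the final f = 0.03151: V = √(2·5.722e+04·0.06681/(0.03151·339.6·815.8)) = 0.9359 m/s.
Q = V·A = 0.9359·(π/4·0.06681²) = 0.003281 m³/s = 0.003281 m³/s.

Q ≈ 0.003281 m³/s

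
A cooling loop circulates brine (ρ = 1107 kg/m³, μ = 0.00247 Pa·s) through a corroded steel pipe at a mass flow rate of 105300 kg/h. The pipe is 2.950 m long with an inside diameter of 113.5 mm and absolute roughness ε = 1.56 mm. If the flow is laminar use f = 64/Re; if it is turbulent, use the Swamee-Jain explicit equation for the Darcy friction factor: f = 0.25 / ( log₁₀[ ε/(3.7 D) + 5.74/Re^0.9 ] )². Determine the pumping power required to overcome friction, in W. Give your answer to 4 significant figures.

ṁ = 105300 kg/h = 105300/3600 = 29.25 kg/s.
A = πD²/4 = π(0.1135)²/4 = 0.01012 m²; mean velocity V = ṁ/(ρA) = 29.25/(1107 · 0.01012) = 2.612 m/s.
Reynolds number Re = ρVD/μ = 1107 · 2.612 · 0.1135 / 0.00247 = 1.328e+05.
Re > 4000 → turbulent. Relative roughness ε/D = 0.00156/0.1135 = 0.0137. Swamee-Jain: f = 0.25/(log₁₀[0.0137/3.7 + 5.74/1.328e+05^0.9])² = 0.25/(log₁₀[0.00371 + 0.000141])² = 0.25/(-2.414)² = 0.0429.
Darcy-Weisbach: ΔP = f(L/D)(ρV²/2) = 0.0429·(2.95/0.1135)·(1107·2.612²/2) = 0.0429·25.99·3775 = 4209 Pa.
Q = ṁ/ρ = 29.25/1107 = 0.02642 m³/s.
Pumping power P = QΔP = 0.02642·4209 = 111.22 W = 111.2 W.

P ≈ 111.2 W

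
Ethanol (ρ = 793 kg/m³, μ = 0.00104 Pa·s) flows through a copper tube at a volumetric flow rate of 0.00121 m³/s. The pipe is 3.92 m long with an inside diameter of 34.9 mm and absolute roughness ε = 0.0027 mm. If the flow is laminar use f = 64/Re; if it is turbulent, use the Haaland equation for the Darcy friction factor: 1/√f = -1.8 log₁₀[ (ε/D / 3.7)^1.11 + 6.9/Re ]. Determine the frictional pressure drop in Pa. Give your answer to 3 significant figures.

ΔP ≈ 1630 Pa

Cross-sectional area A = πD²/4 = π(0.0349)²/4 = 0.0009566 m²; mean velocity V = Q/A = 0.00121/0.0009566 = 1.265 m/s.
Reynolds number Re = ρVD/μ = 793 · 1.265 · 0.0349 / 0.00104 = 3.366e+04.
Re > 4000 → turbulent. Relative roughness ε/D = 2.7e-06/0.0349 = 7.74e-05. Haaland: 1/√f = -1.8 log₁₀[(7.74e-05/3.7)^1.11 + 6.9/3.366e+04] = -1.8 log₁₀[6.39e-06 + 0.000205] = 6.615, so f = 0.02285.
Darcy-Weisbach: ΔP = f(L/D)(ρV²/2) = 0.02285·(3.92/0.0349)·(793·1.265²/2) = 0.02285·112.3·634.4 = 1628 Pa.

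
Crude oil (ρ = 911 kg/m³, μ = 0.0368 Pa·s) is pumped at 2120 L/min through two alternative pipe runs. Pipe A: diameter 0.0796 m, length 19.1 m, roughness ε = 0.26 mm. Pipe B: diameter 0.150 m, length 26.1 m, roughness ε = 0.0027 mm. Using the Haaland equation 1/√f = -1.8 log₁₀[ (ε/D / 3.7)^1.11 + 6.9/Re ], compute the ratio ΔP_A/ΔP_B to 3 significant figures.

ΔP_A/ΔP_B ≈ 17.2

Pipe A: V = Q/A = 0.03533/0.004976 = 7.1 m/s; Re = 1.399e+04; ε/D = 0.00327; Haaland → f = 0.03328; ΔP_A = f(L/D)(ρV²/2) = 1.833e+05 Pa.
Pipe B: V = Q/A = 0.03533/0.01767 = 1.999 m/s; Re = 7425; ε/D = 1.8e-05; Haaland → f = 0.03359; ΔP_B = f(L/D)(ρV²/2) = 1.064e+04 Pa.
ΔP_A/ΔP_B = 1.833e+05/1.064e+04 = 17.2.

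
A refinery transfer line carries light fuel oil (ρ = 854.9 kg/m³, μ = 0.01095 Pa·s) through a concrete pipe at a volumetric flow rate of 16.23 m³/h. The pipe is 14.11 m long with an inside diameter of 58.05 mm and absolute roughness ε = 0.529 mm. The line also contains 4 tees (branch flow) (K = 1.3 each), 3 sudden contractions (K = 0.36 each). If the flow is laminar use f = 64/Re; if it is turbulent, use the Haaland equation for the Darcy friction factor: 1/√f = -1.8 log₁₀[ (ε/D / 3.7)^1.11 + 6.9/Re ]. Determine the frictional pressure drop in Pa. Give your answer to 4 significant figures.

Q = 16.23 m³/h = 16.23/3600 = 0.004508 m³/s.
Cross-sectional area A = πD²/4 = π(0.05805)²/4 = 0.002647 m²; mean velocity V = Q/A = 0.004508/0.002647 = 1.703 m/s.
Reynolds number Re = ρVD/μ = 854.9 · 1.703 · 0.05805 / 0.0109 = 7720.
Re > 4000 → turbulent. Relative roughness ε/D = 0.000529/0.05805 = 0.00911. Haaland: 1/√f = -1.8 log₁₀[(0.00911/3.7)^1.11 + 6.9/7720] = -1.8 log₁₀[0.00127 + 0.000894] = 4.796, so f = 0.04348.
Total minor-loss coefficient ΣK = 4·1.3 + 3·0.36 = 6.28.
ΔP = [f·L/D + ΣK]·(ρV²/2) = [0.04348·14.11/0.05805 + 6.28]·(854.9·1.703²/2) = [10.57 + 6.28]·1240 = 2.09e+04 Pa.

ΔP ≈ 20900 Pa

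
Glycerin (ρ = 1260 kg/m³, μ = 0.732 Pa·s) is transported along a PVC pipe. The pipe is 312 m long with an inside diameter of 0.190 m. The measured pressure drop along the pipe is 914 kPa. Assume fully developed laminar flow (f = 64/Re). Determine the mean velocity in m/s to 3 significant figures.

V ≈ 4.51 m/s

For laminar flow, f = 64/Re with Re = ρVD/μ, so Darcy-Weisbach reduces to ΔP = 32μLV/D². Solving for V: V = ΔP·D²/(32μL) = 9.14e+05·(0.19)²/(32·0.732·312) = 4.515 m/s.
Check: Re = ρVD/μ = 1260·4.515·0.19/0.732 = 1477 < 2300, so the laminar assumption holds.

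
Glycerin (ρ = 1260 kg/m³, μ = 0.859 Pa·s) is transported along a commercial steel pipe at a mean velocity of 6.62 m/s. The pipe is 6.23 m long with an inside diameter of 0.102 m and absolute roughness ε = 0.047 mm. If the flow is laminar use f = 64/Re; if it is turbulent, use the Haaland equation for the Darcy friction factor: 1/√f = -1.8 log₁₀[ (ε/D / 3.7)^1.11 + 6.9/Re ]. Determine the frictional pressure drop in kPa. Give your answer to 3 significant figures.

Reynolds number Re = ρVD/μ = 1260 · 6.62 · 0.102 / 0.859 = 990.5.
Re < 2300 → laminar flow, so f = 64/Re = 64/990.5 = 0.06462 (the turbulent correlation is not needed).
Darcy-Weisbach: ΔP = f(L/D)(ρV²/2) = 0.06462·(6.23/0.102)·(1260·6.62²/2) = 0.06462·61.08·2.761e+04 = 1.09e+05 Pa.
ΔP = 1.09e+05 Pa = 109 kPa.

ΔP ≈ 109 kPa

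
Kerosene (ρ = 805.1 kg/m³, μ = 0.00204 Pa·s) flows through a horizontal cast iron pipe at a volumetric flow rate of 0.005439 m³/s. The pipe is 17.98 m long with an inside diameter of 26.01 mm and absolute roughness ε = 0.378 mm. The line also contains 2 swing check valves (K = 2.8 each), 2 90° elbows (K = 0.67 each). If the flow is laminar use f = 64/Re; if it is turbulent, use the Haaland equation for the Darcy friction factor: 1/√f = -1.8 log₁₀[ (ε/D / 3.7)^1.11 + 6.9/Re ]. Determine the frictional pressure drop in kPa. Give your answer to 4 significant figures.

ΔP ≈ 1567 kPa

Cross-sectional area A = πD²/4 = π(0.02601)²/4 = 0.0005313 m²; mean velocity V = Q/A = 0.005439/0.0005313 = 10.24 m/s.
Reynolds number Re = ρVD/μ = 805.1 · 10.24 · 0.02601 / 0.00204 = 1.051e+05.
Re > 4000 → turbulent. Relative roughness ε/D = 0.000378/0.02601 = 0.0145. Haaland: 1/√f = -1.8 log₁₀[(0.0145/3.7)^1.11 + 6.9/1.051e+05] = -1.8 log₁₀[0.00214 + 6.57e-05] = 4.783, so f = 0.04371.
Total minor-loss coefficient ΣK = 2·2.8 + 2·0.67 = 6.94.
ΔP = [f·L/D + ΣK]·(ρV²/2) = [0.04371·17.98/0.02601 + 6.94]·(805.1·10.24²/2) = [30.21 + 6.94]·4.218e+04 = 1.567e+06 Pa.
ΔP = 1.567e+06 Pa = 1567 kPa.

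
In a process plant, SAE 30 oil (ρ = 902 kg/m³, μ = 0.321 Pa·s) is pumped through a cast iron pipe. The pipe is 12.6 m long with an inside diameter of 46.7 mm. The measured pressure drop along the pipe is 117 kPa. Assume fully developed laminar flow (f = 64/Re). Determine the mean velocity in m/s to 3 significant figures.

V ≈ 1.97 m/s

For laminar flow, f = 64/Re with Re = ρVD/μ, so Darcy-Weisbach reduces to ΔP = 32μLV/D². Solving for V: V = ΔP·D²/(32μL) = 1.17e+05·(0.0467)²/(32·0.321·12.6) = 1.971 m/s.
Check: Re = ρVD/μ = 902·1.971·0.0467/0.321 = 258.7 < 2300, so the laminar assumption holds.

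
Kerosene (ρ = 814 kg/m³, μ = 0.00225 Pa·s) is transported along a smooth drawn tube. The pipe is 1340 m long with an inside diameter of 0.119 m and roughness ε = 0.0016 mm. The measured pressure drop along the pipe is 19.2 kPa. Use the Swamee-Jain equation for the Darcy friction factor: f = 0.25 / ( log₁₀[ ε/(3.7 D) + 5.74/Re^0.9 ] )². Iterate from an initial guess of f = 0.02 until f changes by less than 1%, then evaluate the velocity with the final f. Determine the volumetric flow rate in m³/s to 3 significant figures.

Rearranging Darcy-Weisbach: V = √(2·ΔP·D/(f·L·ρ)). With ε/D = 1.6e-06/0.119 = 1.34e-05, iterate starting from f = 0.02:
  f = 0.02 → V = √(2·1.92e+04·0.119/(0.02·1340·814)) = 0.4577 m/s; Re = ρVD/μ = 1.97e+04; f → 0.02594
  f = 0.02594 → V = 0.4018 m/s; Re = 1.73e+04; f → 0.02681
  f = 0.02681 → V = 0.3953 m/s; Re = 1.702e+04; f → 0.02693
Converged (Δf/f < 1%). With the final f = 0.02693: V = √(2·1.92e+04·0.119/(0.02693·1340·814)) = 0.3945 m/s.
Q = V·A = 0.3945·(π/4·0.119²) = 0.004387 m³/s = 0.00439 m³/s.

Q ≈ 0.00439 m³/s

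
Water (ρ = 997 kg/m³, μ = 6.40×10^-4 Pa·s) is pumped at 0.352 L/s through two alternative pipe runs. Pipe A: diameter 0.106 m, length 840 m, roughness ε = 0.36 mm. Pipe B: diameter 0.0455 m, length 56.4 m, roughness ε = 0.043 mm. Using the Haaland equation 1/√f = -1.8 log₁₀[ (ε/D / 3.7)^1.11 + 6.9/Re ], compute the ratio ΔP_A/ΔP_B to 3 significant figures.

Pipe A: V = Q/A = 0.000352/0.008825 = 0.03989 m/s; Re = 6587; ε/D = 0.0034; Haaland → f = 0.03849; ΔP_A = f(L/D)(ρV²/2) = 241.9 Pa.
Pipe B: V = Q/A = 0.000352/0.001626 = 0.2165 m/s; Re = 1.534e+04; ε/D = 0.000945; Haaland → f = 0.02908; ΔP_B = f(L/D)(ρV²/2) = 842.2 Pa.
ΔP_A/ΔP_B = 241.9/842.2 = 0.287.

ΔP_A/ΔP_B ≈ 0.287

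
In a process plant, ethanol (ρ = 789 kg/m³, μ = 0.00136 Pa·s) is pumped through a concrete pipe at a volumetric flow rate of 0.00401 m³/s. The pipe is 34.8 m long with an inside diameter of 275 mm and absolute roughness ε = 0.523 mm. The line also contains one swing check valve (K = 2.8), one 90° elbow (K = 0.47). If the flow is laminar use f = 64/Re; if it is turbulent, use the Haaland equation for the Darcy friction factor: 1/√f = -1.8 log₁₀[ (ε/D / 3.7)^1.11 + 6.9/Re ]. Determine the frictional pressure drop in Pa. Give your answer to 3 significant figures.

Cross-sectional area A = πD²/4 = π(0.275)²/4 = 0.0594 m²; mean velocity V = Q/A = 0.00401/0.0594 = 0.06751 m/s.
Reynolds number Re = ρVD/μ = 789 · 0.06751 · 0.275 / 0.00136 = 1.077e+04.
Re > 4000 → turbulent. Relative roughness ε/D = 0.000523/0.275 = 0.0019. Haaland: 1/√f = -1.8 log₁₀[(0.0019/3.7)^1.11 + 6.9/1.077e+04] = -1.8 log₁₀[0.000223 + 0.000641] = 5.514, so f = 0.03289.
Total minor-loss coefficient ΣK = 1·2.8 + 1·0.47 = 3.27.
ΔP = [f·L/D + ΣK]·(ρV²/2) = [0.03289·34.8/0.275 + 3.27]·(789·0.06751²/2) = [4.162 + 3.27]·1.798 = 13.36 Pa.

ΔP ≈ 13.4 Pa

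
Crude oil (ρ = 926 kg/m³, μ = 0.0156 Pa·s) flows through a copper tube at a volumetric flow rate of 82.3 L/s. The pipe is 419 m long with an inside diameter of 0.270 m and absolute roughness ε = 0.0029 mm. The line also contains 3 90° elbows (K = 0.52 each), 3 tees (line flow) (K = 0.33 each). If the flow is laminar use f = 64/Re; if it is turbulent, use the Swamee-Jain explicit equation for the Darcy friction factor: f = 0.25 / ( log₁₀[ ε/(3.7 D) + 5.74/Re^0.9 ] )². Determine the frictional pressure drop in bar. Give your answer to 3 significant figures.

ΔP ≈ 0.395 bar

Q = 82.3 L/s = 82.3/1000 = 0.0823 m³/s.
Cross-sectional area A = πD²/4 = π(0.27)²/4 = 0.05726 m²; mean velocity V = Q/A = 0.0823/0.05726 = 1.437 m/s.
Reynolds number Re = ρVD/μ = 926 · 1.437 · 0.27 / 0.0156 = 2.304e+04.
Re > 4000 → turbulent. Relative roughness ε/D = 2.9e-06/0.27 = 1.07e-05. Swamee-Jain: f = 0.25/(log₁₀[1.07e-05/3.7 + 5.74/2.304e+04^0.9])² = 0.25/(log₁₀[2.9e-06 + 0.00068])² = 0.25/(-3.165)² = 0.02495.
Total minor-loss coefficient ΣK = 3·0.52 + 3·0.33 = 2.55.
ΔP = [f·L/D + ΣK]·(ρV²/2) = [0.02495·419/0.27 + 2.55]·(926·1.437²/2) = [38.72 + 2.55]·956.6 = 3.948e+04 Pa.
ΔP = 3.948e+04 Pa = 0.395 bar.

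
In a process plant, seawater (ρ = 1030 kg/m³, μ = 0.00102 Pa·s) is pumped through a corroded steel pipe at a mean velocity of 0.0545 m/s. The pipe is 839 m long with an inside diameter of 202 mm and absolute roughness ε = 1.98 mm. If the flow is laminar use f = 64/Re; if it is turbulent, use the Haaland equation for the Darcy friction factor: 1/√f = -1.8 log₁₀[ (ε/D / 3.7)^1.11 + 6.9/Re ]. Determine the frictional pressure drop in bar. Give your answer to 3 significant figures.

ΔP ≈ 0.00269 bar

Reynolds number Re = ρVD/μ = 1030 · 0.0545 · 0.202 / 0.00102 = 1.112e+04.
Re > 4000 → turbulent. Relative roughness ε/D = 0.00198/0.202 = 0.0098. Haaland: 1/√f = -1.8 log₁₀[(0.0098/3.7)^1.11 + 6.9/1.112e+04] = -1.8 log₁₀[0.00138 + 0.000621] = 4.858, so f = 0.04237.
Darcy-Weisbach: ΔP = f(L/D)(ρV²/2) = 0.04237·(839/0.202)·(1030·0.0545²/2) = 0.04237·4153·1.53 = 269.2 Pa.
ΔP = 269.2 Pa = 0.00269 bar.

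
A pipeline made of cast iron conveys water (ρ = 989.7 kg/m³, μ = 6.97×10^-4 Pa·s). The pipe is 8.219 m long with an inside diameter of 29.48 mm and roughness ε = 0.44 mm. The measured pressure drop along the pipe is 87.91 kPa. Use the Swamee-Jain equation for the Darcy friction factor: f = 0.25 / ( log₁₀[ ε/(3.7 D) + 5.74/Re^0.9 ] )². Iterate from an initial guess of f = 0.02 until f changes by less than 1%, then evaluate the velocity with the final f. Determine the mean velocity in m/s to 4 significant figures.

Rearranging Darcy-Weisbach: V = √(2·ΔP·D/(f·L·ρ)). With ε/D = 0.00044/0.02948 = 0.0149, iterate starting from f = 0.02:
  f = 0.02 → V = √(2·8.791e+04·0.02948/(0.02·8.219·989.7)) = 5.644 m/s; Re = ρVD/μ = 2.363e+05; f → 0.04394
  f = 0.04394 → V = 3.808 m/s; Re = 1.594e+05; f → 0.04408
Converged (Δf/f < 1%). With the final f = 0.04408: V = √(2·8.791e+04·0.02948/(0.04408·8.219·989.7)) = 3.802 m/s.

V ≈ 3.802 m/s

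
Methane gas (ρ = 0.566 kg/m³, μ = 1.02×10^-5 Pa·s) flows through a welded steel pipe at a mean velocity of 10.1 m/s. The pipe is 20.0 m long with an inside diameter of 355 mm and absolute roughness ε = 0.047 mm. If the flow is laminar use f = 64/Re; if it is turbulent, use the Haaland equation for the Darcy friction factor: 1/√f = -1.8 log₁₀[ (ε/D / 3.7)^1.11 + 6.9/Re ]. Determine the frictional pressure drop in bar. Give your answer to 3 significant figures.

ΔP ≈ 2.67×10^-4 bar

Reynolds number Re = ρVD/μ = 0.566 · 10.1 · 0.355 / 1.02e-05 = 1.99e+05.
Re > 4000 → turbulent. Relative roughness ε/D = 4.7e-05/0.355 = 0.000132. Haaland: 1/√f = -1.8 log₁₀[(0.000132/3.7)^1.11 + 6.9/1.99e+05] = -1.8 log₁₀[1.16e-05 + 3.47e-05] = 7.802, so f = 0.01643.
Darcy-Weisbach: ΔP = f(L/D)(ρV²/2) = 0.01643·(20/0.355)·(0.566·10.1²/2) = 0.01643·56.34·28.87 = 26.72 Pa.
ΔP = 26.72 Pa = 2.67×10^-4 bar.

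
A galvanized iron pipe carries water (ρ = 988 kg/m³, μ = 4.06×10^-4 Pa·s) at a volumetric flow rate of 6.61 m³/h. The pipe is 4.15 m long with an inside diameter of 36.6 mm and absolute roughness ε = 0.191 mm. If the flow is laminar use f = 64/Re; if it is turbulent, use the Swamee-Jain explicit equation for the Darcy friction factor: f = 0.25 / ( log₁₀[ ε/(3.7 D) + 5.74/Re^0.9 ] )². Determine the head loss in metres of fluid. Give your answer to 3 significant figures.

Q = 6.61 m³/h = 6.61/3600 = 0.001836 m³/s.
Cross-sectional area A = πD²/4 = π(0.0366)²/4 = 0.001052 m²; mean velocity V = Q/A = 0.001836/0.001052 = 1.745 m/s.
Reynolds number Re = ρVD/μ = 988 · 1.745 · 0.0366 / 0.000406 = 1.554e+05.
Re > 4000 → turbulent. Relative roughness ε/D = 0.000191/0.0366 = 0.00522. Swamee-Jain: f = 0.25/(log₁₀[0.00522/3.7 + 5.74/1.554e+05^0.9])² = 0.25/(log₁₀[0.00141 + 0.000122])² = 0.25/(-2.815)² = 0.03156.
Darcy-Weisbach: ΔP = f(L/D)(ρV²/2) = 0.03156·(4.15/0.0366)·(988·1.745²/2) = 0.03156·113.4·1505 = 5384 Pa.
Head loss h_f = ΔP/(ρg) = 5384/(988·9.81) = 0.555 m.

h_f ≈ 0.555 m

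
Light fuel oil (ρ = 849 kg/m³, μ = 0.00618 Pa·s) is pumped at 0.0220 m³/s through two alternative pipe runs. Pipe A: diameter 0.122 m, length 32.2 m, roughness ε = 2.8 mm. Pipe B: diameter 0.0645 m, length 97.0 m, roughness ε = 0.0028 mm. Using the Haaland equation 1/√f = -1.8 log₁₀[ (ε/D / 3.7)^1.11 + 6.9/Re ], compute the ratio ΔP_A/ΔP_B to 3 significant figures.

Pipe A: V = Q/A = 0.022/0.01169 = 1.882 m/s; Re = 3.154e+04; ε/D = 0.023; Haaland → f = 0.05252; ΔP_A = f(L/D)(ρV²/2) = 2.084e+04 Pa.
Pipe B: V = Q/A = 0.022/0.003267 = 6.733 m/s; Re = 5.966e+04; ε/D = 4.34e-05; Haaland → f = 0.02004; ΔP_B = f(L/D)(ρV²/2) = 5.8e+05 Pa.
ΔP_A/ΔP_B = 2.084e+04/5.8e+05 = 0.0359.

ΔP_A/ΔP_B ≈ 0.0359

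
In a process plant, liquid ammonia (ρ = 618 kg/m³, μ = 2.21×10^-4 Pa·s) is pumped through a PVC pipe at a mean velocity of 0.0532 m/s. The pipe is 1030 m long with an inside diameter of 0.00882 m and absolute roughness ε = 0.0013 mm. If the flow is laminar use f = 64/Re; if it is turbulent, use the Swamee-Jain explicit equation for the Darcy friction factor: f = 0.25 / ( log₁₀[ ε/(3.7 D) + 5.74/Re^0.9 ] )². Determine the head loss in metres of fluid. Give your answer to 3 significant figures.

Reynolds number Re = ρVD/μ = 618 · 0.0532 · 0.00882 / 0.000221 = 1312.
Re < 2300 → laminar flow, so f = 64/Re = 64/1312 = 0.04878 (the turbulent correlation is not needed).
Darcy-Weisbach: ΔP = f(L/D)(ρV²/2) = 0.04878·(1030/0.00882)·(618·0.0532²/2) = 0.04878·1.168e+05·0.8745 = 4981 Pa.
Head loss h_f = ΔP/(ρg) = 4981/(618·9.81) = 0.822 m.

h_f ≈ 0.822 m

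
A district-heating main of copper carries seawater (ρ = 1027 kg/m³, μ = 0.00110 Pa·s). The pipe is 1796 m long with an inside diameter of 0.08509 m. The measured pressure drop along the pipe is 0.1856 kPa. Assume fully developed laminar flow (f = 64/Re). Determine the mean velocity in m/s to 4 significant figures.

For laminar flow, f = 64/Re with Re = ρVD/μ, so Darcy-Weisbach reduces to ΔP = 32μLV/D². Solving for V: V = ΔP·D²/(32μL) = 185.6·(0.08509)²/(32·0.0011·1796) = 0.02126 m/s.
Check: Re = ρVD/μ = 1027·0.02126·0.08509/0.0011 = 1689 < 2300, so the laminar assumption holds.

V ≈ 0.02126 m/s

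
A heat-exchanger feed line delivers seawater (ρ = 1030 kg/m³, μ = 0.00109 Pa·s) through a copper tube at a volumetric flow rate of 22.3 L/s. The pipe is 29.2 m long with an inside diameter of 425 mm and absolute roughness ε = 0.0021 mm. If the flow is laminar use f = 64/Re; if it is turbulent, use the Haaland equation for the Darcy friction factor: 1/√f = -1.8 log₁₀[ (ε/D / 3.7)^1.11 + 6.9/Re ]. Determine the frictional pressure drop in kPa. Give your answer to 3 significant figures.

ΔP ≈ 0.0172 kPa

Q = 22.3 L/s = 22.3/1000 = 0.0223 m³/s.
Cross-sectional area A = πD²/4 = π(0.425)²/4 = 0.1419 m²; mean velocity V = Q/A = 0.0223/0.1419 = 0.1572 m/s.
Reynolds number Re = ρVD/μ = 1030 · 0.1572 · 0.425 / 0.00109 = 6.313e+04.
Re > 4000 → turbulent. Relative roughness ε/D = 2.1e-06/0.425 = 4.94e-06. Haaland: 1/√f = -1.8 log₁₀[(4.94e-06/3.7)^1.11 + 6.9/6.313e+04] = -1.8 log₁₀[3.02e-07 + 0.000109] = 7.128, so f = 0.01968.
Darcy-Weisbach: ΔP = f(L/D)(ρV²/2) = 0.01968·(29.2/0.425)·(1030·0.1572²/2) = 0.01968·68.71·12.73 = 17.21 Pa.
ΔP = 17.21 Pa = 0.0172 kPa.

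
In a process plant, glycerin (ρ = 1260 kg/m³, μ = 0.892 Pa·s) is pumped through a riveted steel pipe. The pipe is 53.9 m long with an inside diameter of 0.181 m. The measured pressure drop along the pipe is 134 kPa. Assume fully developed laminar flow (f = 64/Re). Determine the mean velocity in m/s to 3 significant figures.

For laminar flow, f = 64/Re with Re = ρVD/μ, so Darcy-Weisbach reduces to ΔP = 32μLV/D². Solving for V: V = ΔP·D²/(32μL) = 1.34e+05·(0.181)²/(32·0.892·53.9) = 2.853 m/s.
Check: Re = ρVD/μ = 1260·2.853·0.181/0.892 = 729.5 < 2300, so the laminar assumption holds.

V ≈ 2.85 m/s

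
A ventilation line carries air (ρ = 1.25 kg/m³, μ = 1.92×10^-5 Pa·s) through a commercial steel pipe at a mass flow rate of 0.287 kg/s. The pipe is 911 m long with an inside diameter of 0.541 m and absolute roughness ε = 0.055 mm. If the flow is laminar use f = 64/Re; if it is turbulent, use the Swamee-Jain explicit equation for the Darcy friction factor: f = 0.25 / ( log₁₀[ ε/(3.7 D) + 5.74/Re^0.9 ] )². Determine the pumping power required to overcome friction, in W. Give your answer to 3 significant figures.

A = πD²/4 = π(0.541)²/4 = 0.2299 m²; mean velocity V = ṁ/(ρA) = 0.287/(1.25 · 0.2299) = 0.9988 m/s.
Reynolds number Re = ρVD/μ = 1.25 · 0.9988 · 0.541 / 1.92e-05 = 3.518e+04.
Re > 4000 → turbulent. Relative roughness ε/D = 5.5e-05/0.541 = 0.000102. Swamee-Jain: f = 0.25/(log₁₀[0.000102/3.7 + 5.74/3.518e+04^0.9])² = 0.25/(log₁₀[2.75e-05 + 0.000465])² = 0.25/(-3.308)² = 0.02285.
Darcy-Weisbach: ΔP = f(L/D)(ρV²/2) = 0.02285·(911/0.541)·(1.25·0.9988²/2) = 0.02285·1684·0.6235 = 23.99 Pa.
Q = ṁ/ρ = 0.287/1.25 = 0.2296 m³/s.
Pumping power P = QΔP = 0.2296·23.99 = 5.508 W = 5.51 W.

P ≈ 5.51 W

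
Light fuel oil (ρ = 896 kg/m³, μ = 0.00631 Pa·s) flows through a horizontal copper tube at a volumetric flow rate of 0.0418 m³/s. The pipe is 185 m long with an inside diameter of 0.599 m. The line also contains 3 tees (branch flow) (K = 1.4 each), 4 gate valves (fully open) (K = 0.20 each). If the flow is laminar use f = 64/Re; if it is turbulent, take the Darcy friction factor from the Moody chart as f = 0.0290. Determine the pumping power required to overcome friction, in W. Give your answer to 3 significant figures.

P ≈ 5.75 W

Cross-sectional area A = πD²/4 = π(0.599)²/4 = 0.2818 m²; mean velocity V = Q/A = 0.0418/0.2818 = 0.1483 m/s.
Reynolds number Re = ρVD/μ = 896 · 0.1483 · 0.599 / 0.00631 = 1.262e+04.
Re > 4000 → turbulent; use the Moody-chart value f = 0.0290.
Total minor-loss coefficient ΣK = 3·1.4 + 4·0.2 = 5.
ΔP = [f·L/D + ΣK]·(ρV²/2) = [0.029·185/0.599 + 5]·(896·0.1483²/2) = [8.957 + 5]·9.857 = 137.6 Pa.
Pumping power P = QΔP = 0.0418·137.6 = 5.750 W = 5.75 W.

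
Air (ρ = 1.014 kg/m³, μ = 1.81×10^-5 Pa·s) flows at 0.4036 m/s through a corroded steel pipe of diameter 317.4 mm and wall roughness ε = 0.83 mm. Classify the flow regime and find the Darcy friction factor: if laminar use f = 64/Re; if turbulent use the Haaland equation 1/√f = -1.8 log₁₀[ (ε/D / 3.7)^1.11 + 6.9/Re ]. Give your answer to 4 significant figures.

f ≈ 0.03688

Re = ρVD/μ = 1.014·0.4036·0.3174/1.81e-05 = 7177.
Re > 4000 → turbulent. ε/D = 0.00083/0.3174 = 0.00261; Haaland: 1/√f = -1.8 log₁₀[0.000318 + 0.000961] = 5.207, so f = 0.03688.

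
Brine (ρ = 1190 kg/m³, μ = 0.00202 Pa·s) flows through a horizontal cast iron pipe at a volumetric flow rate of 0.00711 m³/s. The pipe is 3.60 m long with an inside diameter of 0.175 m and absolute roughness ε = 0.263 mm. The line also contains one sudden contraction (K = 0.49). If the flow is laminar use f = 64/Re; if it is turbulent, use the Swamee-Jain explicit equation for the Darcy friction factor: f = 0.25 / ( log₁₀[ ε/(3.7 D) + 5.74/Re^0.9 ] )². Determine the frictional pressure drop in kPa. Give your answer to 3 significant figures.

Cross-sectional area A = πD²/4 = π(0.175)²/4 = 0.02405 m²; mean velocity V = Q/A = 0.00711/0.02405 = 0.2956 m/s.
Reynolds number Re = ρVD/μ = 1190 · 0.2956 · 0.175 / 0.00202 = 3.047e+04.
Re > 4000 → turbulent. Relative roughness ε/D = 0.000263/0.175 = 0.0015. Swamee-Jain: f = 0.25/(log₁₀[0.0015/3.7 + 5.74/3.047e+04^0.9])² = 0.25/(log₁₀[0.000406 + 0.000529])² = 0.25/(-3.029)² = 0.02725.
Total minor-loss coefficient ΣK = 1·0.49 = 0.49.
ΔP = [f·L/D + ΣK]·(ρV²/2) = [0.02725·3.6/0.175 + 0.49]·(1190·0.2956²/2) = [0.5605 + 0.49]·51.99 = 54.62 Pa.
ΔP = 54.62 Pa = 0.0546 kPa.

ΔP ≈ 0.0546 kPa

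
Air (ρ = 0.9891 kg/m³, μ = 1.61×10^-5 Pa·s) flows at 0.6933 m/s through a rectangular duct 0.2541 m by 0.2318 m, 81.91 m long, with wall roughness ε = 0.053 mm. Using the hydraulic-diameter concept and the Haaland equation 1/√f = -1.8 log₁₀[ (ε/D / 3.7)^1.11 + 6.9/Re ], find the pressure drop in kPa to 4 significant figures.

ΔP ≈ 0.002479 kPa

Hydraulic diameter D_h = 4A/P = 4·(0.2541·0.2318)/(2·(0.2541+0.2318)) = 0.2356/0.9718 = 0.2424 m.
Re = ρVD_h/μ = 0.9891·0.6933·0.2424/1.61e-05 = 1.033e+04.
ε/D_h = 5.3e-05/0.2424 = 0.000219; Haaland gives 1/√f = -1.8 log₁₀[2.02e-05+0.000668] = 5.692, so f = 0.03087.
ΔP = f(L/D_h)(ρV²/2) = 0.03087·81.91/0.2424·0.2377 = 2.479 Pa.
ΔP = 0.002479 kPa.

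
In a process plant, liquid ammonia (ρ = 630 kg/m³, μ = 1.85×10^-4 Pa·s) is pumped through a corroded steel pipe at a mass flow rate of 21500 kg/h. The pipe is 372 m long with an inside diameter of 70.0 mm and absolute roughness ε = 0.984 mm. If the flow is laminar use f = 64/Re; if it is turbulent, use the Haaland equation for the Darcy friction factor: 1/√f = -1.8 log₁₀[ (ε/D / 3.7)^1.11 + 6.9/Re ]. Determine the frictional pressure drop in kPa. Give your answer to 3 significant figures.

ΔP ≈ 435 kPa

ṁ = 21500 kg/h = 21500/3600 = 5.972 kg/s.
A = πD²/4 = π(0.07)²/4 = 0.003848 m²; mean velocity V = ṁ/(ρA) = 5.972/(630 · 0.003848) = 2.463 m/s.
Reynolds number Re = ρVD/μ = 630 · 2.463 · 0.07 / 0.000185 = 5.872e+05.
Re > 4000 → turbulent. Relative roughness ε/D = 0.000984/0.07 = 0.0141. Haaland: 1/√f = -1.8 log₁₀[(0.0141/3.7)^1.11 + 6.9/5.872e+05] = -1.8 log₁₀[0.00206 + 1.18e-05] = 4.831, so f = 0.04284.
Darcy-Weisbach: ΔP = f(L/D)(ρV²/2) = 0.04284·(372/0.07)·(630·2.463²/2) = 0.04284·5314·1911 = 4.352e+05 Pa.
ΔP = 4.352e+05 Pa = 435 kPa.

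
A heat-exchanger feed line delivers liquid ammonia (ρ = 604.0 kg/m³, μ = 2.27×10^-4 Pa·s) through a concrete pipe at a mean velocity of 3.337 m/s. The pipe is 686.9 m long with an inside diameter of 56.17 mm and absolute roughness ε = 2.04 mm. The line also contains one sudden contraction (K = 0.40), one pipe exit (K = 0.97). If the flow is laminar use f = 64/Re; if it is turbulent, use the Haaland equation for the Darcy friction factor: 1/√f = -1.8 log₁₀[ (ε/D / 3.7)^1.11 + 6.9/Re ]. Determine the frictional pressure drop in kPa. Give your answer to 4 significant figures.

ΔP ≈ 2562 kPa

Reynolds number Re = ρVD/μ = 604 · 3.337 · 0.05617 / 0.000227 = 4.987e+05.
Re > 4000 → turbulent. Relative roughness ε/D = 0.00204/0.05617 = 0.0363. Haaland: 1/√f = -1.8 log₁₀[(0.0363/3.7)^1.11 + 6.9/4.987e+05] = -1.8 log₁₀[0.0059 + 1.38e-05] = 4.01, so f = 0.06218.
Total minor-loss coefficient ΣK = 1·0.4 + 1·0.97 = 1.37.
ΔP = [f·L/D + ΣK]·(ρV²/2) = [0.06218·686.9/0.05617 + 1.37]·(604·3.337²/2) = [760.4 + 1.37]·3363 = 2.562e+06 Pa.
ΔP = 2.562e+06 Pa = 2562 kPa.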